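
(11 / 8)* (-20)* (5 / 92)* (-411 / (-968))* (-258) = 1325475 / 8096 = 163.72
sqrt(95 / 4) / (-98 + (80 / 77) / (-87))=-0.05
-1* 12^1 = -12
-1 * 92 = -92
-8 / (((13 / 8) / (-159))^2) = -12943872 / 169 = -76590.96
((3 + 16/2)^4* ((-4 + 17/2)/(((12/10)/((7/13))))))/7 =219615/52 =4223.37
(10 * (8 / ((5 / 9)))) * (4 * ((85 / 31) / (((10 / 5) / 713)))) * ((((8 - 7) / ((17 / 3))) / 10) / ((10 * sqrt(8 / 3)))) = 608.45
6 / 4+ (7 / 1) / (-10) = 4 / 5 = 0.80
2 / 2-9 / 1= -8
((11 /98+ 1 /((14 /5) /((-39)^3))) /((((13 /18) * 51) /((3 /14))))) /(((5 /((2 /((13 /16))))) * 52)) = -74741544 /64053535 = -1.17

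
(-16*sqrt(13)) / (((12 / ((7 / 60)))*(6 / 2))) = -7*sqrt(13) / 135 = -0.19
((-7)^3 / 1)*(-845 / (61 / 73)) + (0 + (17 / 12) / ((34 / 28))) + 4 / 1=126949621 / 366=346856.89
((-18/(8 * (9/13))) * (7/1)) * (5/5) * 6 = -273/2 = -136.50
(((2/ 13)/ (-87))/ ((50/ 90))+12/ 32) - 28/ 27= -270851/ 407160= -0.67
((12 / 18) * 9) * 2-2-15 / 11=95 / 11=8.64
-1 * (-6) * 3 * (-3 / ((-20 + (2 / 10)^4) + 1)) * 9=50625 / 1979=25.58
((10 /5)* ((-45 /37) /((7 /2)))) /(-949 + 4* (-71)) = 0.00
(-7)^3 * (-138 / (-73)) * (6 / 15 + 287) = -68018958 / 365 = -186353.31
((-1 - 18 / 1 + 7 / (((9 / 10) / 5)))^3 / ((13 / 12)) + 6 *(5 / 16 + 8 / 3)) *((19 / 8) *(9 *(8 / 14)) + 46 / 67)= 2226373261085 / 23705136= 93919.45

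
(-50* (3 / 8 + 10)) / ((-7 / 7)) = 2075 / 4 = 518.75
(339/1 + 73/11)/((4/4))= 3802/11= 345.64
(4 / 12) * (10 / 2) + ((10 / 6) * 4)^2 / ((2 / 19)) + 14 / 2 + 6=3932 / 9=436.89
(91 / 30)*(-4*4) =-728 / 15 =-48.53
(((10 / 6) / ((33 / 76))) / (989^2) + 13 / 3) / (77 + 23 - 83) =419614289 / 1646177643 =0.25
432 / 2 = 216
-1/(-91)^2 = -1/8281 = -0.00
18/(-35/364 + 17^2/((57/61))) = 53352/916423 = 0.06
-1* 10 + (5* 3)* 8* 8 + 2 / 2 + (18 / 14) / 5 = 33294 / 35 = 951.26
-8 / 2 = -4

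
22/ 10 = 11/ 5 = 2.20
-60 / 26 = -30 / 13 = -2.31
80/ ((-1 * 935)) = -16/ 187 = -0.09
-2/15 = -0.13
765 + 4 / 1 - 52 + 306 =1023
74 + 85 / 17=79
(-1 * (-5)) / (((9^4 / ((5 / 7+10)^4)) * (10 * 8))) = 390625 / 3111696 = 0.13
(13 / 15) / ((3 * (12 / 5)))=0.12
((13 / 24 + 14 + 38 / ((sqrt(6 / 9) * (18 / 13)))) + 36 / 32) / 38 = 47 / 114 + 13 * sqrt(6) / 36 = 1.30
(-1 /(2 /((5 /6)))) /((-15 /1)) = 1 /36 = 0.03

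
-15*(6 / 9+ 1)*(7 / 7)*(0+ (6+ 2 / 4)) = -325 / 2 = -162.50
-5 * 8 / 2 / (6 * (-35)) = 2 / 21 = 0.10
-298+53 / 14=-4119 / 14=-294.21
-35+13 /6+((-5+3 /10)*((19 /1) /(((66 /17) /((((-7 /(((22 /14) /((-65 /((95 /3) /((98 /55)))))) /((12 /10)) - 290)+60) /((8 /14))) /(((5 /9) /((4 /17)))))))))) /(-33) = -1543189442723 /845961245250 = -1.82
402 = 402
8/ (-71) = -8/ 71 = -0.11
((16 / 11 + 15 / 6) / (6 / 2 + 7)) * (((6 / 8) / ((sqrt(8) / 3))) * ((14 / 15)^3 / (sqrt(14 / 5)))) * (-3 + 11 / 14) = -6293 * sqrt(35) / 110000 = -0.34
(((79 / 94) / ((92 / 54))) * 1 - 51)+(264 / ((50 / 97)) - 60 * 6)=10988721 / 108100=101.65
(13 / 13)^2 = 1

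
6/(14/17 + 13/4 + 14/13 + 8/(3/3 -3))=1768/339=5.22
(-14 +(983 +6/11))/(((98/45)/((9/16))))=250.42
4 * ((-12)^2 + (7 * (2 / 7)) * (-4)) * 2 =1088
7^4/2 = 2401/2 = 1200.50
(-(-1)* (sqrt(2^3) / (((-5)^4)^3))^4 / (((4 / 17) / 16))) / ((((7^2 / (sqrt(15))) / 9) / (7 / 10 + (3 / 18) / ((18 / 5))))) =438464* sqrt(15) / 2611244553918368183076381683349609375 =0.00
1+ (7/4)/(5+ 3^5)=999/992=1.01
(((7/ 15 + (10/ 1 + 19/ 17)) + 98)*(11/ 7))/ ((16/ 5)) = 5489/ 102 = 53.81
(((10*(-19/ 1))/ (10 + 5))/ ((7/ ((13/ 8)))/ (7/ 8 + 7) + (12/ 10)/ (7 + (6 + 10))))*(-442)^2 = -16647943260/ 4031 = -4129978.48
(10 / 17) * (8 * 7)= 32.94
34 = 34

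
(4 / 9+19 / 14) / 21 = 227 / 2646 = 0.09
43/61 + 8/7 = 789/427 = 1.85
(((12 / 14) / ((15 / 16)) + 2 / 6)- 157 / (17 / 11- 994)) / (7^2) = 537154 / 18722655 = 0.03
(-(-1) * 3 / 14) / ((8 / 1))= 3 / 112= 0.03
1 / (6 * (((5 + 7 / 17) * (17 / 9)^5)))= 19683 / 15367864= 0.00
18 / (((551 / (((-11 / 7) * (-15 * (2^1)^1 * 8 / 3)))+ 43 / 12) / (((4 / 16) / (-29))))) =-11880 / 609899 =-0.02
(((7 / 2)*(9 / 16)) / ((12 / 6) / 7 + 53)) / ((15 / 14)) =1029 / 29840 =0.03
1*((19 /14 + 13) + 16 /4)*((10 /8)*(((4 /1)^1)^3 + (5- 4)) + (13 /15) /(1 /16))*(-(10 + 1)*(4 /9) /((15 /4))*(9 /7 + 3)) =-64534756 /6615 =-9755.82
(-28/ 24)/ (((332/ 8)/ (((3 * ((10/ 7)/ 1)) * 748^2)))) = -5595040/ 83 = -67410.12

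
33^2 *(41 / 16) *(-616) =-3437973 / 2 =-1718986.50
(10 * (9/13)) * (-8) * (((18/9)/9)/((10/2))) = -32/13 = -2.46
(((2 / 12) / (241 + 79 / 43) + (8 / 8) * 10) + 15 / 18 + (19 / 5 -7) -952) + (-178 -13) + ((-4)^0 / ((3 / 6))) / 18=-1135.25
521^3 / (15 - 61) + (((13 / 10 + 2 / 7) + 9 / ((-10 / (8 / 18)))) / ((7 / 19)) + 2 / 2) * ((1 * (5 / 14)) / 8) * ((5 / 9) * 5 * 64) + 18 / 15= -727601607841 / 236670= -3074329.69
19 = 19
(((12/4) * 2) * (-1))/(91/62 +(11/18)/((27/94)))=-1.67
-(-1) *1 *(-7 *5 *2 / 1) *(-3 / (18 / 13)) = 455 / 3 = 151.67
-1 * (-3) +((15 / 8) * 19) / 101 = 2709 / 808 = 3.35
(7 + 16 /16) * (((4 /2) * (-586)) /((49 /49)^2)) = -9376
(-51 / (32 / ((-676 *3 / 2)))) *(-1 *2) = -25857 / 8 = -3232.12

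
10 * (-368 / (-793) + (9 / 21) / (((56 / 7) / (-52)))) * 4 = -515500 / 5551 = -92.87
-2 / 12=-0.17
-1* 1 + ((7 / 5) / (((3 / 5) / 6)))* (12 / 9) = 53 / 3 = 17.67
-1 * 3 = -3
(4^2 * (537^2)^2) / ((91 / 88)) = 1286644018315.25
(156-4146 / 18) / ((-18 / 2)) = 223 / 27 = 8.26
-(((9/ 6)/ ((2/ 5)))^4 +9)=-52929/ 256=-206.75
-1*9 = -9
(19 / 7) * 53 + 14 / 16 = 8105 / 56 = 144.73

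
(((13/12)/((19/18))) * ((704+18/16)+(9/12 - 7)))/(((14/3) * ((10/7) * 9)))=11.95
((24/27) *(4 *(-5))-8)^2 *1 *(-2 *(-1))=107648/81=1328.99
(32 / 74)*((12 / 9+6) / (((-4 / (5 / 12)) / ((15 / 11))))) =-50 / 111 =-0.45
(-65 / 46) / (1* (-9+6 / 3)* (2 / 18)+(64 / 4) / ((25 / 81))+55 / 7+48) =-102375 / 7746308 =-0.01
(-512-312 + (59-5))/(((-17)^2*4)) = -385/578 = -0.67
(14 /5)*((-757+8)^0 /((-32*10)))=-0.01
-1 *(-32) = 32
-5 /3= -1.67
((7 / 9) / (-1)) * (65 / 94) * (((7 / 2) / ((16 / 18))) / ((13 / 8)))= -1.30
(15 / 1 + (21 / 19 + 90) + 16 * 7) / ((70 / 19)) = 296 / 5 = 59.20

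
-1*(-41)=41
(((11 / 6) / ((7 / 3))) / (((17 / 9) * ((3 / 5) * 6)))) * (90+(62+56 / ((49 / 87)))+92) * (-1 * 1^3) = -39.68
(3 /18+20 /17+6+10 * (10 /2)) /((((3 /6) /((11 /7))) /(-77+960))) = 56811337 /357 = 159135.40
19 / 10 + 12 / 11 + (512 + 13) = 58079 / 110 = 527.99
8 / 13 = 0.62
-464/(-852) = 116/213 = 0.54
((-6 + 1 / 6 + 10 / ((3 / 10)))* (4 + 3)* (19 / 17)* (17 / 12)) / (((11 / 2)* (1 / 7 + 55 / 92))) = 74.82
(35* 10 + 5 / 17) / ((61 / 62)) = 369210 / 1037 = 356.04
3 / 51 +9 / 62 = 215 / 1054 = 0.20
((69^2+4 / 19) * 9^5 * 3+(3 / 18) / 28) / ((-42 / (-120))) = 13461209211335 / 5586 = 2409811888.89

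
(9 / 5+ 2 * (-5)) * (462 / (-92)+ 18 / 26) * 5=106149 / 598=177.51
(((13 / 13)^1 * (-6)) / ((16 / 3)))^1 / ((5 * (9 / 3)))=-3 / 40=-0.08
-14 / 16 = -7 / 8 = -0.88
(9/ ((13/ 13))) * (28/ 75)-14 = -266/ 25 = -10.64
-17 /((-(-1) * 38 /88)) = -748 /19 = -39.37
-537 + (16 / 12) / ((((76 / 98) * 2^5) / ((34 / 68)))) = -979439 / 1824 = -536.97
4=4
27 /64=0.42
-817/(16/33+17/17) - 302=-41759/49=-852.22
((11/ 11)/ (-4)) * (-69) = 17.25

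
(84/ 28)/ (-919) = -3/ 919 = -0.00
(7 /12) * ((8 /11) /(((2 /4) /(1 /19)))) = 28 /627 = 0.04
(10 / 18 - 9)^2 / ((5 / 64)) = 369664 / 405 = 912.75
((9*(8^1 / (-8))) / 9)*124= -124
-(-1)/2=1/2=0.50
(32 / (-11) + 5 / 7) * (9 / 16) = -1521 / 1232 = -1.23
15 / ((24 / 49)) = 245 / 8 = 30.62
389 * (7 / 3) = 2723 / 3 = 907.67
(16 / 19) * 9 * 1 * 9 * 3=3888 / 19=204.63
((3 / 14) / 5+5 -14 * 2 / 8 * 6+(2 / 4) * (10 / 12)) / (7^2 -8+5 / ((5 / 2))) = -6527 / 18060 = -0.36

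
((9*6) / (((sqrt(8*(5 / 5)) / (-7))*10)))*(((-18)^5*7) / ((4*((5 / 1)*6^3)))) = 2893401*sqrt(2) / 100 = 40918.87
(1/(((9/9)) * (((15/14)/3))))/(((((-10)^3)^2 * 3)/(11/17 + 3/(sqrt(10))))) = 77/127500000 + 7 * sqrt(10)/25000000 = 0.00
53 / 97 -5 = -432 / 97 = -4.45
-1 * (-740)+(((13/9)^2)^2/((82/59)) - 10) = 394426559/538002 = 733.13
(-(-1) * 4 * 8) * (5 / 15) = 32 / 3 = 10.67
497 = 497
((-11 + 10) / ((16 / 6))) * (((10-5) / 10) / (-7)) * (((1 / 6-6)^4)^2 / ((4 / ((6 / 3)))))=321696484375 / 17915904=17955.92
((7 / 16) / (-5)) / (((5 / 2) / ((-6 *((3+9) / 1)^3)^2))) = -94058496 / 25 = -3762339.84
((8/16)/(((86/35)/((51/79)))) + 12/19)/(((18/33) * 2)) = 722227/1032688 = 0.70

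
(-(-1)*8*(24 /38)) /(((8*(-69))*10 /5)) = -2 /437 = -0.00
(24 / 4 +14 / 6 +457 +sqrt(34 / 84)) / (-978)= -698 / 1467-sqrt(714) / 41076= -0.48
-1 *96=-96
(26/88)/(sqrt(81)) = 13/396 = 0.03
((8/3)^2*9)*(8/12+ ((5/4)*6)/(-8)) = -52/3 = -17.33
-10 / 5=-2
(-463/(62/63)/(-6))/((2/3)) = 29169/248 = 117.62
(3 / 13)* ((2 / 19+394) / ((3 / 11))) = 6336 / 19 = 333.47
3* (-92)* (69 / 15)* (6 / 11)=-38088 / 55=-692.51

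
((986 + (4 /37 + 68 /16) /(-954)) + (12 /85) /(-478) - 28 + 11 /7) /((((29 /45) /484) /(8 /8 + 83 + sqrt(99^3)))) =13987390011908346 /231058747 + 692375805589463127 * sqrt(11) /3234822458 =770420711.98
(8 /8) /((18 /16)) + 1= 17 /9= 1.89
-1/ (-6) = 1/ 6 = 0.17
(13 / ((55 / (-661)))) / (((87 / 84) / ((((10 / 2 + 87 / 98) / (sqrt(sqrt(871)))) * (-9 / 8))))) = 3432573 * 871^(3 / 4) / 2992220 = 183.92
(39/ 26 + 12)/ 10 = 27/ 20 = 1.35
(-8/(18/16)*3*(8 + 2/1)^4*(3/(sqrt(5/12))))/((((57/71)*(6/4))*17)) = -36352000*sqrt(15)/2907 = -48431.61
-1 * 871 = -871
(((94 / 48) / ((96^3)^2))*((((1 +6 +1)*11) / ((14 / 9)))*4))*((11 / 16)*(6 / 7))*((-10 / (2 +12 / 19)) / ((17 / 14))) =-0.00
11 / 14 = 0.79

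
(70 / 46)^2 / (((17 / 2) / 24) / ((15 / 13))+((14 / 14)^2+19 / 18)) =14000 / 14283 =0.98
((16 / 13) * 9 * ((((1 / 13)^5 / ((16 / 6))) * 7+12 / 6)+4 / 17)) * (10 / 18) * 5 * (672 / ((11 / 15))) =63026.11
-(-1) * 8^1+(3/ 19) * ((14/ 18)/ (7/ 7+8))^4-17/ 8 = 12813593159/ 2181033864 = 5.88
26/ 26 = 1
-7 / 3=-2.33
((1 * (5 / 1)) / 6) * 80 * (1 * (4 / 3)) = 88.89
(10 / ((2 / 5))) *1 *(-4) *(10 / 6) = -500 / 3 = -166.67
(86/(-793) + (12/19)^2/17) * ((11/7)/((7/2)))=-9098980/238465409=-0.04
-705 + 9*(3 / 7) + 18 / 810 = -220853 / 315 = -701.12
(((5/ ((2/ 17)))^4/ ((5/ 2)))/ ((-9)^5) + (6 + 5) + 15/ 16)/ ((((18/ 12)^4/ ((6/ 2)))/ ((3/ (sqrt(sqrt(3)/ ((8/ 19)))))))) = -8.91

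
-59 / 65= -0.91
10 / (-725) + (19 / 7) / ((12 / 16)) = 10978 / 3045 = 3.61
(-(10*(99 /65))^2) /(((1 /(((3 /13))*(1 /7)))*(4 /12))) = -352836 /15379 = -22.94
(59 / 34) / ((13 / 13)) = 59 / 34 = 1.74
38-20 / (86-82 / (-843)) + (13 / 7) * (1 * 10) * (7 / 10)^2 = 1700829 / 36290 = 46.87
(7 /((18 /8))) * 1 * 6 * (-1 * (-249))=4648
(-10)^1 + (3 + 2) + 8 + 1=4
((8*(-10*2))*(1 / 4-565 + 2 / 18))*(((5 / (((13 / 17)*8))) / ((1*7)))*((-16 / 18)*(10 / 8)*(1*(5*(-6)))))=351606.63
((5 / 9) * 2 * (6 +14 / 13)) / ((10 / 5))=460 / 117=3.93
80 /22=40 /11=3.64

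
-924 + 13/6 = -5531/6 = -921.83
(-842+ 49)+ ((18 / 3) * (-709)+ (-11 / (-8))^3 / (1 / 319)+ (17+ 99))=-2100083 / 512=-4101.72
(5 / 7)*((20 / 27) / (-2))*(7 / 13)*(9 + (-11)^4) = -2086.89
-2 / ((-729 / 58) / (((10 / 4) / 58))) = 5 / 729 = 0.01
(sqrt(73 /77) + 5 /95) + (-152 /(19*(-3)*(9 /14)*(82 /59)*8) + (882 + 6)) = sqrt(5621) /77 + 18686258 /21033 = 889.40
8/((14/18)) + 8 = 128/7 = 18.29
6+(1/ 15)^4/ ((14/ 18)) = 236251/ 39375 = 6.00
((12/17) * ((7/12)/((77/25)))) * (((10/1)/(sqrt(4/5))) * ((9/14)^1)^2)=0.62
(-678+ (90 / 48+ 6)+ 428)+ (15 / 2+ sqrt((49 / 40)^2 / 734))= -234.58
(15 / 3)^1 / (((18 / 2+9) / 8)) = 20 / 9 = 2.22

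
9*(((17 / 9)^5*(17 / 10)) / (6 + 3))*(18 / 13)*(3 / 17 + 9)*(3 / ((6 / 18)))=5679428 / 1215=4674.43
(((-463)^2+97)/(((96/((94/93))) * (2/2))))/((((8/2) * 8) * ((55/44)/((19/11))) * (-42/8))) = -18.57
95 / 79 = 1.20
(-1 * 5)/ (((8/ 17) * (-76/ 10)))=1.40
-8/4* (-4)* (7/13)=56/13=4.31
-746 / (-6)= 373 / 3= 124.33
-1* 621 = -621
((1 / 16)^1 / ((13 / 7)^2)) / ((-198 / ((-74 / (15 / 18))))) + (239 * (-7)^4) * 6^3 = 27650592891733 / 223080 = 123949224.01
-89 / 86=-1.03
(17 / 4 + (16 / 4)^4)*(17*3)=53091 / 4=13272.75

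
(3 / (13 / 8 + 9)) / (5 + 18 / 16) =192 / 4165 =0.05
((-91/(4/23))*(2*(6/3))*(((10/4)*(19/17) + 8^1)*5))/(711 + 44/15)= -57609825/364106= -158.22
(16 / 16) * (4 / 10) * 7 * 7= 98 / 5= 19.60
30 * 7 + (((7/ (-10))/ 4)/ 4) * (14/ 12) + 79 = 277391/ 960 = 288.95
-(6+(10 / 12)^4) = -8401 / 1296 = -6.48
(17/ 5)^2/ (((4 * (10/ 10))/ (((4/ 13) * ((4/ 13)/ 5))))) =1156/ 21125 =0.05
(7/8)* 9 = 63/8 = 7.88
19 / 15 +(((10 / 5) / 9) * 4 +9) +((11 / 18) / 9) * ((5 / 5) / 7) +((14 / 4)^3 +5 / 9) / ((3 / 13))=4521583 / 22680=199.36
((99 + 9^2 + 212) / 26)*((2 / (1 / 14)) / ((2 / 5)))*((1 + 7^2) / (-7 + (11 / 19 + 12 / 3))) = -6517000 / 299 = -21795.99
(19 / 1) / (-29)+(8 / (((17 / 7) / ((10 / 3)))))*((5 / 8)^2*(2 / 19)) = -11447 / 56202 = -0.20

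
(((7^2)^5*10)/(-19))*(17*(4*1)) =-192083169320/19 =-10109640490.53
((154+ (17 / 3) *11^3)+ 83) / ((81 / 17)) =396746 / 243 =1632.70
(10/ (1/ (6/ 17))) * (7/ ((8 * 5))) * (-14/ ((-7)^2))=-3/ 17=-0.18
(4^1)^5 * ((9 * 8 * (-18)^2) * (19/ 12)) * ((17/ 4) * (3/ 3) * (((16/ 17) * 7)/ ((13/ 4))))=4236115968/ 13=325855074.46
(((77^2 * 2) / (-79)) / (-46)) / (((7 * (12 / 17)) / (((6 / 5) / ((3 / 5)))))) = 14399 / 10902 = 1.32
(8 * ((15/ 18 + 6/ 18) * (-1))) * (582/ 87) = -5432/ 87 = -62.44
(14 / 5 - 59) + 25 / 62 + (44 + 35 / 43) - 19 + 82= 693389 / 13330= 52.02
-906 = -906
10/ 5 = 2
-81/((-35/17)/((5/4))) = 1377/28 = 49.18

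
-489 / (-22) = 489 / 22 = 22.23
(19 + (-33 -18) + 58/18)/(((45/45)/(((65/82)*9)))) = -205.30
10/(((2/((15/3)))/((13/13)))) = 25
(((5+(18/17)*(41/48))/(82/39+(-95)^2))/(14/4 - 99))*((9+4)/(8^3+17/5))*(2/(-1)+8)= -2035605/1963895757722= -0.00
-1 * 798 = -798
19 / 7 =2.71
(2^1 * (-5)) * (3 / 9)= -10 / 3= -3.33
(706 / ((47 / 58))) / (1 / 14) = 573272 / 47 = 12197.28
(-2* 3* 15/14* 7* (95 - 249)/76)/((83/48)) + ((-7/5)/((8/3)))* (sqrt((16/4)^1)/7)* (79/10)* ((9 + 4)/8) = 128197263/2523200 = 50.81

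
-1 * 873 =-873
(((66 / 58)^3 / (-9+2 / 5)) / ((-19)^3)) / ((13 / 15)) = 2695275 / 93511840409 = 0.00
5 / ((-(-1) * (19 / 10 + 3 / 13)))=650 / 277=2.35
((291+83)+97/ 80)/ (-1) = -30017/ 80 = -375.21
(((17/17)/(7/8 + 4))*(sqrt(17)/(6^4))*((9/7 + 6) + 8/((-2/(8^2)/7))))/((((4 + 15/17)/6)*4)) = -16337*sqrt(17)/188244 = -0.36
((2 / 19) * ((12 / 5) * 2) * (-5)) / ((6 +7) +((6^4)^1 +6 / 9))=-144 / 74651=-0.00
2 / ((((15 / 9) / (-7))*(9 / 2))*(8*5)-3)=-14 / 321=-0.04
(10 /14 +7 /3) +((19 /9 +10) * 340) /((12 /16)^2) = 4152448 /567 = 7323.54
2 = 2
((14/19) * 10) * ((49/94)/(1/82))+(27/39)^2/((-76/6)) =95054459/301834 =314.92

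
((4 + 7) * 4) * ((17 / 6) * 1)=374 / 3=124.67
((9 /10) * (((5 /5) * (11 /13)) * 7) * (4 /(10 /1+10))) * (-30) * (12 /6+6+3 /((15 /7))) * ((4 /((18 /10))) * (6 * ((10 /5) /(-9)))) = 57904 /65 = 890.83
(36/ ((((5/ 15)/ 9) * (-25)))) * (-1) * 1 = 972/ 25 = 38.88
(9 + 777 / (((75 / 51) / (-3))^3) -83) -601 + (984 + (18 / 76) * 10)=-1865889213 / 296875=-6285.10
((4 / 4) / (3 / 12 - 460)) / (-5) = 4 / 9195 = 0.00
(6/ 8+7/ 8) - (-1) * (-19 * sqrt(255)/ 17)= 13/ 8 - 19 * sqrt(255)/ 17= -16.22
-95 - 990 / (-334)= -15370 / 167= -92.04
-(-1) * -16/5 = -16/5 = -3.20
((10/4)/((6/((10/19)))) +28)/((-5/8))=-12868/285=-45.15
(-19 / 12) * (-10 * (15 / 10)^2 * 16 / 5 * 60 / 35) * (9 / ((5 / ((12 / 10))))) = 73872 / 175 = 422.13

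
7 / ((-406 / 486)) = -8.38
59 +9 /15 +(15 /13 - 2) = 58.75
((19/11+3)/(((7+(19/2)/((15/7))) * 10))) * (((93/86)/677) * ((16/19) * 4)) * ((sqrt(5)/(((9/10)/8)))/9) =4126720 * sqrt(5)/18781922313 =0.00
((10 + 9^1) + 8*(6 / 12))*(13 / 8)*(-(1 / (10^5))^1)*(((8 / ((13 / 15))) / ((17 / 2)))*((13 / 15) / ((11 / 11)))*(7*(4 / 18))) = -2093 / 3825000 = -0.00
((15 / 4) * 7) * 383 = 40215 / 4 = 10053.75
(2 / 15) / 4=1 / 30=0.03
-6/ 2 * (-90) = 270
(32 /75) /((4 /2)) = 0.21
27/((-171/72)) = -216/19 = -11.37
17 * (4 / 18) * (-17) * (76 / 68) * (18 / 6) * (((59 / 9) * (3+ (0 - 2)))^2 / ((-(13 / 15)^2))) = 56218150 / 4563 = 12320.44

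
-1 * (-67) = 67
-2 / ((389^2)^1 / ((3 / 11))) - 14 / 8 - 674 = -4499227317 / 6658124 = -675.75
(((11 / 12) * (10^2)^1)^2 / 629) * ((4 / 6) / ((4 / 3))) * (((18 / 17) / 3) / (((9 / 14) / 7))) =7411250 / 288711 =25.67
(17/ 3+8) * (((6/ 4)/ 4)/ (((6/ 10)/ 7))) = 1435/ 24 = 59.79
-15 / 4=-3.75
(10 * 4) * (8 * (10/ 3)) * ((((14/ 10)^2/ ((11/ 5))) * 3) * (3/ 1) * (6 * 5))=2822400/ 11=256581.82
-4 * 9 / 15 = -12 / 5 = -2.40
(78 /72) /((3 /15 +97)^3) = 1625 /1377495072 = 0.00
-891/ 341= -81/ 31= -2.61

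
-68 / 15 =-4.53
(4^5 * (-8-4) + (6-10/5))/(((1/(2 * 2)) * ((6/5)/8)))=-982720/3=-327573.33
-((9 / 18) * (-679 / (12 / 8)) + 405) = -536 / 3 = -178.67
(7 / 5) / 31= 7 / 155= 0.05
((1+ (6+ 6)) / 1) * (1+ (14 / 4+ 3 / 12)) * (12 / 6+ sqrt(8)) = 298.16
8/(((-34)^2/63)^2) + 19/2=795434/83521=9.52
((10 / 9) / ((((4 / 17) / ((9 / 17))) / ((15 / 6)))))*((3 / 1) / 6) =25 / 8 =3.12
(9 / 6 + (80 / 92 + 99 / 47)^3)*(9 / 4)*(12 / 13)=1900143412623 / 32843575466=57.85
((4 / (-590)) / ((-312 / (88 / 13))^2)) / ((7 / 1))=-242 / 530806185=-0.00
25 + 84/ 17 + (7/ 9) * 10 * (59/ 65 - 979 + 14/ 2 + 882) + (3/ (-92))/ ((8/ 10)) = -485313275/ 731952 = -663.04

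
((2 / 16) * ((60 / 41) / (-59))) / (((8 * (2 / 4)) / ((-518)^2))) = -1006215 / 4838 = -207.98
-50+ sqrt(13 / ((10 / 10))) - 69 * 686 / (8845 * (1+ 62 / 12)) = -16647254 / 327265+ sqrt(13) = -47.26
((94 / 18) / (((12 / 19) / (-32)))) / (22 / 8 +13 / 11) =-67.30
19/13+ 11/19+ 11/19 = 647/247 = 2.62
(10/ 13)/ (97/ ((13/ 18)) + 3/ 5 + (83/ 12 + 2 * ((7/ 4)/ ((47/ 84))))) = 28200/ 5428601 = 0.01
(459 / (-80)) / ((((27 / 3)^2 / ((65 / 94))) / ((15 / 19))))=-1105 / 28576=-0.04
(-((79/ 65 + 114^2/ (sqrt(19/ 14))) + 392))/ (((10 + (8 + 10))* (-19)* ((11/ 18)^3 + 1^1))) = 17.67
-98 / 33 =-2.97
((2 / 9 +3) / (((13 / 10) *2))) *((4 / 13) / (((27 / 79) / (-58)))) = -2657560 / 41067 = -64.71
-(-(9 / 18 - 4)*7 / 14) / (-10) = 7 / 40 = 0.18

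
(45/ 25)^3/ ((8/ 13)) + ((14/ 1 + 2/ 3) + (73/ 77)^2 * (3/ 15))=432640799/ 17787000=24.32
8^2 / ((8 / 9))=72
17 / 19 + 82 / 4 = 813 / 38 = 21.39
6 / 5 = 1.20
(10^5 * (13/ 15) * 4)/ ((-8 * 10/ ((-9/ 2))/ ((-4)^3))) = -1248000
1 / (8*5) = 1 / 40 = 0.02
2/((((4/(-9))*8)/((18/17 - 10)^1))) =171/34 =5.03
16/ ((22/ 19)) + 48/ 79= 12536/ 869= 14.43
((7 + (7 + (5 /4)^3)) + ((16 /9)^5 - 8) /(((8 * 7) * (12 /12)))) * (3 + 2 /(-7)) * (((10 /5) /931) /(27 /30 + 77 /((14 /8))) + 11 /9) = 280260428537225 /5238120581568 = 53.50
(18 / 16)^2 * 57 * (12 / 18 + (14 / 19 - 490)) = -1127925 / 32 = -35247.66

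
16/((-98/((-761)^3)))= 3525688648/49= 71952829.55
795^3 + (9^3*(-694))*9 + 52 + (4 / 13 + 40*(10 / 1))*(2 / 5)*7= 32364001401 / 65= 497907713.86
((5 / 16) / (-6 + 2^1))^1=-5 / 64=-0.08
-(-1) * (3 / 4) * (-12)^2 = 108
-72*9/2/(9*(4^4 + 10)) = -0.14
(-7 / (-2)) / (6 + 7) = 7 / 26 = 0.27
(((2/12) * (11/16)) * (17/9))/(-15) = -187/12960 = -0.01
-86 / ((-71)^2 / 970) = -16.55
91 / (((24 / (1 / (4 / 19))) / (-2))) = -1729 / 48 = -36.02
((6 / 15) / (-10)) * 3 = -3 / 25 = -0.12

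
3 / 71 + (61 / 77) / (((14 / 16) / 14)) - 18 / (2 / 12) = -520909 / 5467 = -95.28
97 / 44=2.20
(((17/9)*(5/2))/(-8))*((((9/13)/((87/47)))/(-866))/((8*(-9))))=-3995/1128321792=-0.00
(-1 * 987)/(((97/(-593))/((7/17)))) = 4097037/1649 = 2484.56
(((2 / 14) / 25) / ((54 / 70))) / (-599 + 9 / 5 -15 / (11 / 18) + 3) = -11 / 918837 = -0.00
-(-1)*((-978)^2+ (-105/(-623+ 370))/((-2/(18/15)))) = 241990389/253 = 956483.75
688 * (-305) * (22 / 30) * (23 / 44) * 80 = -19305280 / 3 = -6435093.33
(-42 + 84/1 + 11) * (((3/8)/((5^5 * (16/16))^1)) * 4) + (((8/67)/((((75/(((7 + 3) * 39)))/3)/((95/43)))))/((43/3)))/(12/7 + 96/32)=0.09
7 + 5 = 12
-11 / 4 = -2.75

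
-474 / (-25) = 474 / 25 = 18.96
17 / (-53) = -17 / 53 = -0.32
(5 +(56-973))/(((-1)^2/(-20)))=18240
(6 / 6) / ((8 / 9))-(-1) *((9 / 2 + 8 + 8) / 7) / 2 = 145 / 56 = 2.59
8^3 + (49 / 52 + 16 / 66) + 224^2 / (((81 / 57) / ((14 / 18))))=3888520001 / 138996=27975.77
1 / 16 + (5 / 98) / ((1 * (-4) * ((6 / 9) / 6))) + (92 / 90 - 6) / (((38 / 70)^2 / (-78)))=1118629517 / 849072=1317.47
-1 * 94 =-94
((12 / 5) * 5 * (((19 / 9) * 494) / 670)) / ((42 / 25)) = 46930 / 4221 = 11.12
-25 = -25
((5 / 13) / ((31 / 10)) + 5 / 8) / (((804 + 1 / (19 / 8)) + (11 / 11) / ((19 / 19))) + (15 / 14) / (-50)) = 0.00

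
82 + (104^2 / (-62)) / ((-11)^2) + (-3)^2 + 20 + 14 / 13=5394903 / 48763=110.64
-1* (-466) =466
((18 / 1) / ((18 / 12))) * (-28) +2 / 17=-5710 / 17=-335.88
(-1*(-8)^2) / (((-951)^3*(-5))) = -64 / 4300426755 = -0.00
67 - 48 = 19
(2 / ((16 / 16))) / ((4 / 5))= 5 / 2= 2.50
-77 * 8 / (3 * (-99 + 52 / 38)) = 1672 / 795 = 2.10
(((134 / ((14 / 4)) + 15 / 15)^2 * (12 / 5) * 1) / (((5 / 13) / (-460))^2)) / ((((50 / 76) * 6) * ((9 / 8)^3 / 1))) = 33674510172160 / 35721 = 942709055.52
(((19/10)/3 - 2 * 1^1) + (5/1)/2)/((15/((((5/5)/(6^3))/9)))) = 17/437400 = 0.00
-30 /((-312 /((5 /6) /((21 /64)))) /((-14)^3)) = -78400 /117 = -670.09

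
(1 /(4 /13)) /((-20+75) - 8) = 13 /188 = 0.07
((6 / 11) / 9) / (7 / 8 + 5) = 16 / 1551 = 0.01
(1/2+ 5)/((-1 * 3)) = -11/6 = -1.83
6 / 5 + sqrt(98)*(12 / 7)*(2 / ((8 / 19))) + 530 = 57*sqrt(2) + 2656 / 5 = 611.81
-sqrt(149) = -12.21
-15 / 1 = -15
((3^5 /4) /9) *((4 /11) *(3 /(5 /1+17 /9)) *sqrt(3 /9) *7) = 1701 *sqrt(3) /682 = 4.32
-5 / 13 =-0.38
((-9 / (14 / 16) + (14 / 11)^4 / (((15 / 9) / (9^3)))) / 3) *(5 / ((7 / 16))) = 3108478848 / 717409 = 4332.92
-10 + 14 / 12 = -53 / 6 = -8.83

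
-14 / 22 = -7 / 11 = -0.64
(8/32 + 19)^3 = 456533/64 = 7133.33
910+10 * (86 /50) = 927.20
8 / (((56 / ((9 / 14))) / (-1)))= -0.09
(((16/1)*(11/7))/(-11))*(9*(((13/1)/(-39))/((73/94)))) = 4512/511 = 8.83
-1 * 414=-414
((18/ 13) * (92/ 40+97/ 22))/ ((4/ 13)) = 3321/ 110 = 30.19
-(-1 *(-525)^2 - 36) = 275661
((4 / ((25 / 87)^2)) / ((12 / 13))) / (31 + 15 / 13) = 1.63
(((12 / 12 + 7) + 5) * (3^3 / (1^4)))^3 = 43243551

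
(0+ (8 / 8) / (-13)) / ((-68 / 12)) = 3 / 221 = 0.01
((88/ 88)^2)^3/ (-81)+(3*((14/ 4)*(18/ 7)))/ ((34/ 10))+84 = 126586/ 1377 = 91.93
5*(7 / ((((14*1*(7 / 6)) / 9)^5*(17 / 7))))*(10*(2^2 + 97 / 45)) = 4416274710 / 98001617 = 45.06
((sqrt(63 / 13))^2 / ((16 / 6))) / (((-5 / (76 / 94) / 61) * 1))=-219051 / 12220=-17.93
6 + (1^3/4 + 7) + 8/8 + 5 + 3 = 89/4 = 22.25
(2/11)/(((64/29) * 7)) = 29/2464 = 0.01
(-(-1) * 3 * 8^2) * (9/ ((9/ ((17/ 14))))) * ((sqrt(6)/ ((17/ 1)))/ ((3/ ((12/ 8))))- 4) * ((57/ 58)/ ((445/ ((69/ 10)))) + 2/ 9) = -300068768/ 1355025 + 2206388 * sqrt(6)/ 1355025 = -217.46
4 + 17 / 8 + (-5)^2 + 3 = 34.12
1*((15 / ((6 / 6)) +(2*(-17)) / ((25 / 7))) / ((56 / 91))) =1781 / 200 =8.90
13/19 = 0.68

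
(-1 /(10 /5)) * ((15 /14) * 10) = -75 /14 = -5.36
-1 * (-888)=888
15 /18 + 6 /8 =1.58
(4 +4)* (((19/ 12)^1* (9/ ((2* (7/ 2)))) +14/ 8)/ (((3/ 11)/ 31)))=72292/ 21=3442.48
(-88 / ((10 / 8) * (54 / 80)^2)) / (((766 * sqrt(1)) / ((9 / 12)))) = -14080 / 93069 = -0.15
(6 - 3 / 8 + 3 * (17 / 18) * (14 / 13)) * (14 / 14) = 2707 / 312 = 8.68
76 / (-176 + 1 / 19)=-1444 / 3343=-0.43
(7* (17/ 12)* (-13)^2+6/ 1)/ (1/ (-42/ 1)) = -70640.50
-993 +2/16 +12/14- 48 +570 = -26321/56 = -470.02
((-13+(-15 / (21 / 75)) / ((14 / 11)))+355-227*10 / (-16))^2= 29990966041 / 153664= 195172.36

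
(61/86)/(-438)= -61/37668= -0.00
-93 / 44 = -2.11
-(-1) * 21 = 21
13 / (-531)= -13 / 531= -0.02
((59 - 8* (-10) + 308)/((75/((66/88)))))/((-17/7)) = -3129/1700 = -1.84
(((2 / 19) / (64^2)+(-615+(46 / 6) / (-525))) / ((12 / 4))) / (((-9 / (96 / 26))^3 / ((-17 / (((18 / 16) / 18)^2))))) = -25236263377408 / 409643325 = -61605.45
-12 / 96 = -1 / 8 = -0.12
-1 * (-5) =5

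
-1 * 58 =-58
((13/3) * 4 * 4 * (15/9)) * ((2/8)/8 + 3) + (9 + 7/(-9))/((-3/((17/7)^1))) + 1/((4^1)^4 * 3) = 16625855/48384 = 343.62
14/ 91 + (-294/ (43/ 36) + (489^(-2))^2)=-7862435311252787/ 31962978626319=-245.99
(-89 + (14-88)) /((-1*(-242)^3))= -163 /14172488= -0.00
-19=-19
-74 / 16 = -37 / 8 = -4.62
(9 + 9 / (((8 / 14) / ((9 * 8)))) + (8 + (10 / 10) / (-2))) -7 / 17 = 1150.09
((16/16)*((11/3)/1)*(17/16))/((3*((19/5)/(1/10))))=187/5472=0.03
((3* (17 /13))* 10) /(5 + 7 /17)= 4335 /598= 7.25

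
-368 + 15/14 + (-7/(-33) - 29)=-182821/462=-395.72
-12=-12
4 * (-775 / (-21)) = 3100 / 21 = 147.62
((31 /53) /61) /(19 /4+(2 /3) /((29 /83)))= 10788 /7490861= 0.00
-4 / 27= -0.15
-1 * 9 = -9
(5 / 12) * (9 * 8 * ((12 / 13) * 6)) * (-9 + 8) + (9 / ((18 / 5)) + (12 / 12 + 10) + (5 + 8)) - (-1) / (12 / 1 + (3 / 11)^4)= -49065469 / 351546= -139.57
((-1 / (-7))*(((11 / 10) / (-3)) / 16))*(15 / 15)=-11 / 3360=-0.00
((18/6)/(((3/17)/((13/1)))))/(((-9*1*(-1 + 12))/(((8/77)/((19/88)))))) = -14144/13167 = -1.07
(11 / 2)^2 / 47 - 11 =-1947 / 188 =-10.36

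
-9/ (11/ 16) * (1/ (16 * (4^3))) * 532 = -1197/ 176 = -6.80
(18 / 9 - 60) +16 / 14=-398 / 7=-56.86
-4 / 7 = -0.57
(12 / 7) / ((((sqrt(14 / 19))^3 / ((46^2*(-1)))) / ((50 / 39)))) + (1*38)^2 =-5908.63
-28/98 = -2/7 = -0.29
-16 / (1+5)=-8 / 3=-2.67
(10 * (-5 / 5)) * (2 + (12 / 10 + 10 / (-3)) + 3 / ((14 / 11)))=-467 / 21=-22.24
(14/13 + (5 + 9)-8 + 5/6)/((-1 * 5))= -617/390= -1.58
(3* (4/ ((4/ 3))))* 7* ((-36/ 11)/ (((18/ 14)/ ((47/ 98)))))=-846/ 11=-76.91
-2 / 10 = -1 / 5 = -0.20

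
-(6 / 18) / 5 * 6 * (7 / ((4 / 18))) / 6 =-21 / 10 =-2.10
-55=-55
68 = 68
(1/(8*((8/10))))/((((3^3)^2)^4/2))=5/4518872583696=0.00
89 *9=801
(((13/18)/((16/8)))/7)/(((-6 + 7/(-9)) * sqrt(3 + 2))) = -13 * sqrt(5)/8540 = -0.00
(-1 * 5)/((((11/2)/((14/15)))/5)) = -140/33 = -4.24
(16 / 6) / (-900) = -2 / 675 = -0.00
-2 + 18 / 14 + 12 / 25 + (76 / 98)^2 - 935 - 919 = -111264313 / 60025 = -1853.63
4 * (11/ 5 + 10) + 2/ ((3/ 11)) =842/ 15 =56.13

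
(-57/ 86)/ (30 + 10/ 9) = -0.02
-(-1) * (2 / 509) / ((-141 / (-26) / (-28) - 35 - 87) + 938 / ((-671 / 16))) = -976976 / 35943529239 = -0.00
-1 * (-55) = 55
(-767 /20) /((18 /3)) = -767 /120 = -6.39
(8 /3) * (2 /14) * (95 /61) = 760 /1281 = 0.59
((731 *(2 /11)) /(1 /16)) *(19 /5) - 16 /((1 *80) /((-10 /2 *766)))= 486578 /55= 8846.87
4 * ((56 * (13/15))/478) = 1456/3585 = 0.41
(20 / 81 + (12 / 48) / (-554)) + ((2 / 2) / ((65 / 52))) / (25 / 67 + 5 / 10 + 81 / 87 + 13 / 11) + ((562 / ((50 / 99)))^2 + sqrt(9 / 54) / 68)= sqrt(6) / 408 + 17730516105443455009 / 14319181215000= 1238235.34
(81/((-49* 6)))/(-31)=27/3038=0.01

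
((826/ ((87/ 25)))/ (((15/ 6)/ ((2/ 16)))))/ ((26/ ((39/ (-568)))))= -2065/ 65888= -0.03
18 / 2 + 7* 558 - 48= 3867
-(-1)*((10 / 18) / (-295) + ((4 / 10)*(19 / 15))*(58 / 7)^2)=22625039 / 650475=34.78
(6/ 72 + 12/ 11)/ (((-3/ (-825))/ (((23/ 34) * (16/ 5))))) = 35650/ 51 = 699.02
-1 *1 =-1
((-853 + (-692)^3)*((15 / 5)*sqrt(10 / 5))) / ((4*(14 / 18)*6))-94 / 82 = -2982372669*sqrt(2) / 56-47 / 41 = -75316284.66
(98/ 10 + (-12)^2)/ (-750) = -0.21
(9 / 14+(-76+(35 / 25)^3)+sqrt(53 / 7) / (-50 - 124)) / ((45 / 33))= -1397803 / 26250 - 11 * sqrt(371) / 18270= -53.26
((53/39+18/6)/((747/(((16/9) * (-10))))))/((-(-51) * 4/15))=-2000/262197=-0.01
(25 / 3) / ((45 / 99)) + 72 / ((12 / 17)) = 361 / 3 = 120.33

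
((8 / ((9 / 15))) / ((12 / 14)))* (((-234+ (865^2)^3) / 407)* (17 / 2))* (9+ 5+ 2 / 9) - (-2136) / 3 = 63804832930371807829624 / 32967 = 1935415200969812473.98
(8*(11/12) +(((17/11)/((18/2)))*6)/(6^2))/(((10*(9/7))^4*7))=1499939/38972340000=0.00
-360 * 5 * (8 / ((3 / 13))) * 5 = -312000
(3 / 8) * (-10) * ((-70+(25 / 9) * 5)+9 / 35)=8797 / 42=209.45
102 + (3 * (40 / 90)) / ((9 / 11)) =2798 / 27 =103.63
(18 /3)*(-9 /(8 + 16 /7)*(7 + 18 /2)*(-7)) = 588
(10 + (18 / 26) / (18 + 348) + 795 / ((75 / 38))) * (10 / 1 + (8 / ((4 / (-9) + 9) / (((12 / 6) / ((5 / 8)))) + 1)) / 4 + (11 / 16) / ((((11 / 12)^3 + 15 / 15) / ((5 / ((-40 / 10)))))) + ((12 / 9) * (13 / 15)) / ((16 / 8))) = 36747037025201 / 8368965150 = 4390.87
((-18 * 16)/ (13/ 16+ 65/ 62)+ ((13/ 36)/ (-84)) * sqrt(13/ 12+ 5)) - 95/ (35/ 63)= -300681/ 923 - 13 * sqrt(219)/ 18144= -325.78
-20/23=-0.87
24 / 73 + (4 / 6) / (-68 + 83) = 0.37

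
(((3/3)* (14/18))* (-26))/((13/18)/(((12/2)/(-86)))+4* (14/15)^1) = 5460/1787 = 3.06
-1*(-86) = 86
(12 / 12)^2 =1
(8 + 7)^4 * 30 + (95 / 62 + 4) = 94162843 / 62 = 1518755.53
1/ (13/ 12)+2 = 38/ 13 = 2.92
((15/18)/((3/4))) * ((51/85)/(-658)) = -1/987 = -0.00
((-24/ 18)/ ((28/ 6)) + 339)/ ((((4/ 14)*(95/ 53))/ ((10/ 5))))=125663/ 95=1322.77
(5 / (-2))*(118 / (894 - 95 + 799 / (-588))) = -173460 / 469013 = -0.37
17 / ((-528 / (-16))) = 17 / 33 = 0.52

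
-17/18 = -0.94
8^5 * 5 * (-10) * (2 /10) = -327680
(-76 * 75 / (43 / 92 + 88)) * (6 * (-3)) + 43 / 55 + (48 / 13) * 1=2258354887 / 1939795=1164.22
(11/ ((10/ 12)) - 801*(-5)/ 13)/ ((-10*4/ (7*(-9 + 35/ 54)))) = 21975877/ 46800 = 469.57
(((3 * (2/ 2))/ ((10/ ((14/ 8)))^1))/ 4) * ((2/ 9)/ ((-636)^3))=-7/ 61742269440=-0.00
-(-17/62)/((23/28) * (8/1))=119/2852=0.04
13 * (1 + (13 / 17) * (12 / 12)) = 390 / 17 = 22.94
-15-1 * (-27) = 12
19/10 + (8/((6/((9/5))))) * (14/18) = 113/30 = 3.77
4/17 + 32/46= 0.93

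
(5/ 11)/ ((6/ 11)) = 5/ 6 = 0.83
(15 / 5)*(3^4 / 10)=243 / 10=24.30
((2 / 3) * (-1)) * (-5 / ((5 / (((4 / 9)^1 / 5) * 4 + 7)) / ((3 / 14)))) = 331 / 315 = 1.05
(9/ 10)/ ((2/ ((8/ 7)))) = 18/ 35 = 0.51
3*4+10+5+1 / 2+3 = 61 / 2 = 30.50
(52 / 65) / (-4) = -1 / 5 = -0.20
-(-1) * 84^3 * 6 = 3556224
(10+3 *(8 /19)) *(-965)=-206510 /19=-10868.95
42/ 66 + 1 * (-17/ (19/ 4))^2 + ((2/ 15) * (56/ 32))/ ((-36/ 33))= 18914993/ 1429560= 13.23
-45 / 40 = -9 / 8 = -1.12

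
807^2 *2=1302498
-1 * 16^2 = -256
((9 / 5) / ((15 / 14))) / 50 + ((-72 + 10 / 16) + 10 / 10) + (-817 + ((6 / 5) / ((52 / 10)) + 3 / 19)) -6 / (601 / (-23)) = -658156934029 / 742235000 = -886.72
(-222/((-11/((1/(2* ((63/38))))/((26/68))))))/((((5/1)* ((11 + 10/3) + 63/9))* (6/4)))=11951/120120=0.10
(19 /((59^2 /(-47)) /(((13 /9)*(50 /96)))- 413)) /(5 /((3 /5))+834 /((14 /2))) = -0.00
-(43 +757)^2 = -640000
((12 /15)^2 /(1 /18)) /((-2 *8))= -18 /25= -0.72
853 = 853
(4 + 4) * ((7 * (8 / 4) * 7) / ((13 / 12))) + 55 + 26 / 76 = 384843 / 494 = 779.03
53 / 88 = 0.60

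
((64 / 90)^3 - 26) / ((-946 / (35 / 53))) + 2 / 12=168649549 / 913765050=0.18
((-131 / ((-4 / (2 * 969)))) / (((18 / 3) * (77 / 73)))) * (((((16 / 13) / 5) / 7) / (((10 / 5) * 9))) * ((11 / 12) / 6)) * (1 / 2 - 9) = -52510433 / 2063880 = -25.44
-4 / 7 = -0.57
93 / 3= 31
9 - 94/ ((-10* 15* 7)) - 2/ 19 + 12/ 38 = 92768/ 9975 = 9.30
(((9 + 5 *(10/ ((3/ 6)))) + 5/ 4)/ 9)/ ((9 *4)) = 49/ 144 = 0.34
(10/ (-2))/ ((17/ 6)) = -30/ 17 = -1.76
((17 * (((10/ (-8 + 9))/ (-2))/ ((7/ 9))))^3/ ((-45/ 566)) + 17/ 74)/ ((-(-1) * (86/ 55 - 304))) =-22918312567205/ 422204188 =-54282.53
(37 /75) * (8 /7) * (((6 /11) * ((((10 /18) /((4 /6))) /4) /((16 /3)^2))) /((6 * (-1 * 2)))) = -37 /197120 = -0.00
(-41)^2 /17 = 1681 /17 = 98.88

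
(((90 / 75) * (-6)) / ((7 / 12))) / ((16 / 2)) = -54 / 35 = -1.54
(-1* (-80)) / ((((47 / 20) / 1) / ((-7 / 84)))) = -400 / 141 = -2.84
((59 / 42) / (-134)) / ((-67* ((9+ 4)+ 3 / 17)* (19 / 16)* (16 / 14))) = 0.00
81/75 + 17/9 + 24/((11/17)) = 99148/2475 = 40.06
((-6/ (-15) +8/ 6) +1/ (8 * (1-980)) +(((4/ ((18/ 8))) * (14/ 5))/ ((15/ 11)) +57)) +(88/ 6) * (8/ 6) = 433179413/ 5286600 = 81.94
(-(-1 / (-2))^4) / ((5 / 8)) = -1 / 10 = -0.10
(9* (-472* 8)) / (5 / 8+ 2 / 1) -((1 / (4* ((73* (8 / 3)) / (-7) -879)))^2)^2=-3050876743116559717156311 / 235656528092071835392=-12946.29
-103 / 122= -0.84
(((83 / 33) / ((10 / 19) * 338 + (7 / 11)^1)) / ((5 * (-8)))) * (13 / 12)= -20501 / 53730720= -0.00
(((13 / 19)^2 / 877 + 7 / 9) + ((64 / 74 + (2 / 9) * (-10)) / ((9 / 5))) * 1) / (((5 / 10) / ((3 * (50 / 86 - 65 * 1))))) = -127336235200 / 13600057329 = -9.36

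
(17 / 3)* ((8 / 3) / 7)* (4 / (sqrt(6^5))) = 0.10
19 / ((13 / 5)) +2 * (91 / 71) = 9111 / 923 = 9.87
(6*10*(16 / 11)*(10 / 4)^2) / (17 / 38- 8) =-228000 / 3157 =-72.22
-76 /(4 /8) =-152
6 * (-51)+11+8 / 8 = -294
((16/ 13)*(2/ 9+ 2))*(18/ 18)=320/ 117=2.74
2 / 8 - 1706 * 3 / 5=-20467 / 20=-1023.35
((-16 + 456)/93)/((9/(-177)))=-25960/279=-93.05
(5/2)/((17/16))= 40/17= 2.35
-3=-3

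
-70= -70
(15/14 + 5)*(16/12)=170/21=8.10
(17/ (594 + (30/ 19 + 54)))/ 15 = 0.00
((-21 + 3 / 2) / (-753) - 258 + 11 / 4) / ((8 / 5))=-1281225 / 8032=-159.52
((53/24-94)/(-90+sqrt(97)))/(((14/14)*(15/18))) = 2203*sqrt(97)/160060+19827/16006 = 1.37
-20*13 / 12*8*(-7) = 3640 / 3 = 1213.33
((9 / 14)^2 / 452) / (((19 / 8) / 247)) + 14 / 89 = 248753 / 985586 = 0.25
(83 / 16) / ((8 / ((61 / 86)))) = 5063 / 11008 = 0.46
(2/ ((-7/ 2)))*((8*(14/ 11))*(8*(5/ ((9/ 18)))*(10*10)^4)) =-512000000000/ 11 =-46545454545.45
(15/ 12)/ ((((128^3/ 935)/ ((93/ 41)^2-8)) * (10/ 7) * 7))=-4487065/ 28202500096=-0.00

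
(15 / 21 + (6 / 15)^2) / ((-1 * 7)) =-153 / 1225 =-0.12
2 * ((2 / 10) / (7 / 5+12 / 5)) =2 / 19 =0.11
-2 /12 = -1 /6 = -0.17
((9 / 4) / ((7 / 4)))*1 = 9 / 7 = 1.29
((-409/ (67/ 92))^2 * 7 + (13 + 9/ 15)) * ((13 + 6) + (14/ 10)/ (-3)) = 40919179.55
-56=-56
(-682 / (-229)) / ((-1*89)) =-682 / 20381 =-0.03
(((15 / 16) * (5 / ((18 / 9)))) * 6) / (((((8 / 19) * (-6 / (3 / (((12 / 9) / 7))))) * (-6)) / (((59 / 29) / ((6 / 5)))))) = 2942625 / 118784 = 24.77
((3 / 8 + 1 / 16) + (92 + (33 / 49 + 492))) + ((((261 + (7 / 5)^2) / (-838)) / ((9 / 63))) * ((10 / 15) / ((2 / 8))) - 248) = 8161157927 / 24637200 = 331.25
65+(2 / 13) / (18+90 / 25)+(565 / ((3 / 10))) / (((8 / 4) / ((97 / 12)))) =7676.81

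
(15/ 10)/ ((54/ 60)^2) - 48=-1246/ 27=-46.15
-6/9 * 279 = -186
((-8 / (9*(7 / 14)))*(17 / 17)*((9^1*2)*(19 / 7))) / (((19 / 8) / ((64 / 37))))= -16384 / 259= -63.26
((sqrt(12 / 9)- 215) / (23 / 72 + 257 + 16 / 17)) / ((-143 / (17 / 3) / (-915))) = -1364484600 / 45203873 + 4230960 * sqrt(3) / 45203873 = -30.02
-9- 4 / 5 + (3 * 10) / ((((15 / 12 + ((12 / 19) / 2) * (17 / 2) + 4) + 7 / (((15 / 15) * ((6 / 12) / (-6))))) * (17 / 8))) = -1635591 / 163795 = -9.99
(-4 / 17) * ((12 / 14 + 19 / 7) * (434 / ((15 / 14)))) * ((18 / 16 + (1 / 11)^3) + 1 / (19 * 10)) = -165511542 / 429913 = -384.99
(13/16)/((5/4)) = 13/20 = 0.65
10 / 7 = 1.43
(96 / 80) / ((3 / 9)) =18 / 5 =3.60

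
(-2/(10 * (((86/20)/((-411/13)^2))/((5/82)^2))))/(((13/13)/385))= -1625864625/24431654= -66.55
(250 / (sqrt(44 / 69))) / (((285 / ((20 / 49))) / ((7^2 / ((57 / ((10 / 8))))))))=625 * sqrt(759) / 35739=0.48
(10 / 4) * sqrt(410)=50.62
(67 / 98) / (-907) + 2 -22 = -1777787 / 88886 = -20.00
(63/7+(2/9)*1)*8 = 664/9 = 73.78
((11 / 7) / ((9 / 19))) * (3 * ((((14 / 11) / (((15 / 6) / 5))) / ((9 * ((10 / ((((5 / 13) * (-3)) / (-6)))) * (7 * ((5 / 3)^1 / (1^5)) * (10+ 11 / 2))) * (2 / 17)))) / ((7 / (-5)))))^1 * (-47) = 15181 / 177723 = 0.09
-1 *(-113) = 113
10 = 10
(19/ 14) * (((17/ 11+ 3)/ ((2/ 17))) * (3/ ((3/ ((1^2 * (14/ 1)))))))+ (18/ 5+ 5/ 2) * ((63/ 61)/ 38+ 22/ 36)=6940744/ 9405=737.98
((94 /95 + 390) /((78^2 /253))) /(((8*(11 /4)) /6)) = 213578 /48165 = 4.43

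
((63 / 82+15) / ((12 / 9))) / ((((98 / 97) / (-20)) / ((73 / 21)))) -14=-46566193 / 56252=-827.81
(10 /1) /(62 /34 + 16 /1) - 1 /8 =1057 /2424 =0.44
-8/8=-1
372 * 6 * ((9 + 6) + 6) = 46872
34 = 34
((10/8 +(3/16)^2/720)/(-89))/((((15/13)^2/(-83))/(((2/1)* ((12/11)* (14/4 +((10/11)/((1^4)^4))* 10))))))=24.05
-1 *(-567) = 567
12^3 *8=13824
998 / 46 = 499 / 23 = 21.70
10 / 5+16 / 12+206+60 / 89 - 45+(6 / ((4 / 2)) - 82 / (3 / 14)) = -57314 / 267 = -214.66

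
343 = 343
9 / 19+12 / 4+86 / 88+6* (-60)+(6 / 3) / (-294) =-43694969 / 122892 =-355.56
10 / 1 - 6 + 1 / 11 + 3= 78 / 11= 7.09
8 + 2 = 10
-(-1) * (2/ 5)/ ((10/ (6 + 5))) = 11/ 25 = 0.44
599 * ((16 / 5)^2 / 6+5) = 301297 / 75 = 4017.29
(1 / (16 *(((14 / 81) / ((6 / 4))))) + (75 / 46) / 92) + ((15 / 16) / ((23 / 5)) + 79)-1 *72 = 1839991 / 236992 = 7.76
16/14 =8/7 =1.14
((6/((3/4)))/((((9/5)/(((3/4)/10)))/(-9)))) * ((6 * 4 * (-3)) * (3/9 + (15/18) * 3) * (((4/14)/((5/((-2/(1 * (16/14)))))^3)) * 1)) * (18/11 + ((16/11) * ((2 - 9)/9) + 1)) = -124117/11000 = -11.28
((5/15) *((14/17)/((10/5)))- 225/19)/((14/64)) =-362944/6783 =-53.51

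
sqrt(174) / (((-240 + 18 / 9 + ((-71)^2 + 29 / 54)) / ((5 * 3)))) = 810 * sqrt(174) / 259391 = 0.04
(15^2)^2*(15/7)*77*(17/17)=8353125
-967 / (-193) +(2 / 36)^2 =313501 / 62532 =5.01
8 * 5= 40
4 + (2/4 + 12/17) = 177/34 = 5.21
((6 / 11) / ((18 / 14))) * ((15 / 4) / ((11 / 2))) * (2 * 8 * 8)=4480 / 121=37.02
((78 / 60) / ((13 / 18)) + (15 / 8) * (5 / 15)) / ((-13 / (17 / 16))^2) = 28033 / 1730560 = 0.02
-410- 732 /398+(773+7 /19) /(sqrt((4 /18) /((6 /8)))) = -81956 /199+22041 * sqrt(6) /38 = 1008.93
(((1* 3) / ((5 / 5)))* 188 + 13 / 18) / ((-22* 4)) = -10165 / 1584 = -6.42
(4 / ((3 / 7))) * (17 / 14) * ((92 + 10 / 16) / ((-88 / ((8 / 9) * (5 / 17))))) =-1235 / 396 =-3.12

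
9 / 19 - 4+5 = 28 / 19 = 1.47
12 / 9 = 4 / 3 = 1.33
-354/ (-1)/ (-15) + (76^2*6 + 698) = 176652/ 5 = 35330.40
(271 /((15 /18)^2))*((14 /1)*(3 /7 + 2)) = 331704 /25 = 13268.16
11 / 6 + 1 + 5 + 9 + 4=125 / 6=20.83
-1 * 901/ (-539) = 901/ 539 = 1.67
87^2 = 7569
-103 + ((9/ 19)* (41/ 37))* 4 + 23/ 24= -1686223/ 16872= -99.94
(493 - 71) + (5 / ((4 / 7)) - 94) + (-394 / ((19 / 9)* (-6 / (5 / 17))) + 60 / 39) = 347.44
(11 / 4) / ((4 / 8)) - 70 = -129 / 2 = -64.50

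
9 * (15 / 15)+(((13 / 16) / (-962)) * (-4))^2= 9.00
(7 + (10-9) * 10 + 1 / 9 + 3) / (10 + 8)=181 / 162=1.12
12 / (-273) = -4 / 91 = -0.04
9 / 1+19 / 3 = 46 / 3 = 15.33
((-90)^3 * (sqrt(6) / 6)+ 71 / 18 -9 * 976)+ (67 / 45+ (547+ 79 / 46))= -305842.85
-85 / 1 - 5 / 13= -1110 / 13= -85.38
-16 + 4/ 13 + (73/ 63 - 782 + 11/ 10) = -6514601/ 8190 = -795.43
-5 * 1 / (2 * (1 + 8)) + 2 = 31 / 18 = 1.72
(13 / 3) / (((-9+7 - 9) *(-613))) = 13 / 20229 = 0.00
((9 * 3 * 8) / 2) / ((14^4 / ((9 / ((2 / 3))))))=729 / 19208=0.04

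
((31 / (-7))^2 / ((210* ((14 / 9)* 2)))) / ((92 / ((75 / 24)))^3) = 9009375 / 7658004021248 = 0.00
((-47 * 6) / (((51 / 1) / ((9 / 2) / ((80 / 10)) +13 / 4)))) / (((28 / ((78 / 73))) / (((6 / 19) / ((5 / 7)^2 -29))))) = 2348073 / 263330272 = 0.01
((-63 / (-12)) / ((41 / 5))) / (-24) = -35 / 1312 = -0.03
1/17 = 0.06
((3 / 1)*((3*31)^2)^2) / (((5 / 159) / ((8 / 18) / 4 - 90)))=-3207422603277 / 5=-641484520655.40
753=753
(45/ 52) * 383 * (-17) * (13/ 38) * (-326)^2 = -7784584155/ 38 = -204857477.76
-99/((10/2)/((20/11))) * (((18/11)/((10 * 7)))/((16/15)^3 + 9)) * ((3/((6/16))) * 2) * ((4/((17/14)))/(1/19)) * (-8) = 4255027200/6446077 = 660.10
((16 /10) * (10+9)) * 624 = 94848 /5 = 18969.60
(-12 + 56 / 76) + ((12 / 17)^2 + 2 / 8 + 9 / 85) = -1143117 / 109820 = -10.41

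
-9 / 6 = -3 / 2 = -1.50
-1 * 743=-743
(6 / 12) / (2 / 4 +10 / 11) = 11 / 31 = 0.35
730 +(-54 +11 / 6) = 4067 / 6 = 677.83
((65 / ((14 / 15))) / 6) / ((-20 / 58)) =-1885 / 56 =-33.66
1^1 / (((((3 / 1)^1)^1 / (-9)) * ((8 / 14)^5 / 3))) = -151263 / 1024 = -147.72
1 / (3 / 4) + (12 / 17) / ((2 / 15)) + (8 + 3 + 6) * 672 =582962 / 51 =11430.63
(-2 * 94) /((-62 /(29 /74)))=1363 /1147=1.19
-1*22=-22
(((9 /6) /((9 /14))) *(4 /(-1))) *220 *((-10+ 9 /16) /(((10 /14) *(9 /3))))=81389 /9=9043.22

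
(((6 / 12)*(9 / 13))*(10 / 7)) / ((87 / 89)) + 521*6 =8250849 / 2639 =3126.51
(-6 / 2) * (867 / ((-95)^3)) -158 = -135462649 / 857375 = -158.00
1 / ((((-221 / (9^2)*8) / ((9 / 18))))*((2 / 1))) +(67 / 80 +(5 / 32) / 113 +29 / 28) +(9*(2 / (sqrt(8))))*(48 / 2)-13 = -155747603 / 13984880 +108*sqrt(2) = 141.60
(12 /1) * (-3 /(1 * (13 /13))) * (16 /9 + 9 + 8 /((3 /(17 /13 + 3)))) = -10420 /13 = -801.54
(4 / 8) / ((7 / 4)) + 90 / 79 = 788 / 553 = 1.42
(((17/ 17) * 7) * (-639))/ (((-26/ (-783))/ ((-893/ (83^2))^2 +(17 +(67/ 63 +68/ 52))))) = -20946869052601914/ 8020456249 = -2611680.48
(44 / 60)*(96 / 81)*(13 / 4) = 1144 / 405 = 2.82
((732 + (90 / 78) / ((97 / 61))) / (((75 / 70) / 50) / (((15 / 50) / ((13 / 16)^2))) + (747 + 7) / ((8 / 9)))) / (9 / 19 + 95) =1850542848 / 204545280407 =0.01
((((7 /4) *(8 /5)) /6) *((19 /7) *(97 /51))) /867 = 1843 /663255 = 0.00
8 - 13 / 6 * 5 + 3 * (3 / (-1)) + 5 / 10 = -34 / 3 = -11.33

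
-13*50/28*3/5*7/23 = -195/46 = -4.24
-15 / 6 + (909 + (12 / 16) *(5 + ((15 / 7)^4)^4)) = 4956556541835647279 / 33232930569601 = 149145.94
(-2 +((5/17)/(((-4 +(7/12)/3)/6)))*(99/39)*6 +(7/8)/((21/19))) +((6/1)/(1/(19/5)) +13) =100019027/3633240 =27.53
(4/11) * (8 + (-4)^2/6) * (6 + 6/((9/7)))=4096/99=41.37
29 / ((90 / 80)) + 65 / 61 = 26.84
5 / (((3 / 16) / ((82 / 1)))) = 2186.67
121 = 121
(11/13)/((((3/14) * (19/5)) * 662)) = 385/245271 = 0.00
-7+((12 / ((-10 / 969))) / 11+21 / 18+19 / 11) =-36239 / 330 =-109.82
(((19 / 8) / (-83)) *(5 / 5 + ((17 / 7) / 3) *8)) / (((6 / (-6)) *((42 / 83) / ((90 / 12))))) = 14915 / 4704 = 3.17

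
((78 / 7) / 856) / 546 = 1 / 41944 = 0.00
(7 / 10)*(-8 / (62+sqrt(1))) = -4 / 45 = -0.09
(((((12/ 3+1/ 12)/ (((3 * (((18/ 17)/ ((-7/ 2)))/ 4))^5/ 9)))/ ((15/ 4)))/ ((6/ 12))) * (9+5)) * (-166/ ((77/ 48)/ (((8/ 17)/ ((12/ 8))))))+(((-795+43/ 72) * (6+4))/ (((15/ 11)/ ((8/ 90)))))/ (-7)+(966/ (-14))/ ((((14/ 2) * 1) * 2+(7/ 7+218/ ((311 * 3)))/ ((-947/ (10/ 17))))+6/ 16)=4039031745157780019297707/ 272625665502997125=14815302.65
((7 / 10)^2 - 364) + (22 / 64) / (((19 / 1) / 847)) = -5292427 / 15200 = -348.19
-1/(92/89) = -89/92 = -0.97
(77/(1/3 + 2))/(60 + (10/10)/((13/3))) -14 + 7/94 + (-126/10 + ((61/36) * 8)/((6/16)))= 3742849/368010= 10.17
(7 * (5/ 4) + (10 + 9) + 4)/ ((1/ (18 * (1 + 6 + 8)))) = 17145/ 2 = 8572.50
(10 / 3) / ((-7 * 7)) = -0.07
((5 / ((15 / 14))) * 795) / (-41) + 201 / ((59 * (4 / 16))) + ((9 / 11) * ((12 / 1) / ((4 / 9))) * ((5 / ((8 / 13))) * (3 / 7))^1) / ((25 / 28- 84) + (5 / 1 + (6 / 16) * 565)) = -5068621337 / 66442673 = -76.29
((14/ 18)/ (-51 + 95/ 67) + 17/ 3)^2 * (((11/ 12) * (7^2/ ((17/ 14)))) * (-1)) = -9790974859687/ 8288801928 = -1181.23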